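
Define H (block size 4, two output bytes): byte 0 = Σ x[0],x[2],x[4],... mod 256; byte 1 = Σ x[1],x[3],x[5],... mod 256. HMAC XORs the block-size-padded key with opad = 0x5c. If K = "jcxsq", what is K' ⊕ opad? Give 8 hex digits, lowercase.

Key "jcxsq" = 6a 63 78 73 71 is 5 bytes > B = 4, so hash it first: H(key) = 53 d6, then zero-pad to 4 bytes: K' = 53 d6 00 00.
XOR each byte with 0x5c: 53⊕5c=0f, d6⊕5c=8a, 00⊕5c=5c, 00⊕5c=5c.

0f8a5c5c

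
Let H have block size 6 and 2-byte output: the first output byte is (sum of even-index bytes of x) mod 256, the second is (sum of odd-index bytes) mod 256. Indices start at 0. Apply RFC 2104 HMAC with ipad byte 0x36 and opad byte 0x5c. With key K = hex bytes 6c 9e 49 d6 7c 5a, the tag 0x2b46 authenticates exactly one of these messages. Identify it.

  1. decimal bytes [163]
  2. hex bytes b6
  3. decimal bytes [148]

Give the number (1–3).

1

Key hex bytes 6c 9e 49 d6 7c 5a is exactly B = 6 bytes: K' = 6c 9e 49 d6 7c 5a.
K' ⊕ ipad = 5a a8 7f e0 4a 6c; K' ⊕ opad = 30 c2 15 8a 20 06.
m1: inner = H(5a a8 7f e0 4a 6c a3) = c6 f4; tag = H(30 c2 15 8a 20 06 c6 f4) = 2b46 ← matches
m2: inner = H(5a a8 7f e0 4a 6c b6) = d9 f4; tag = H(30 c2 15 8a 20 06 d9 f4) = 3e46
m3: inner = H(5a a8 7f e0 4a 6c 94) = b7 f4; tag = H(30 c2 15 8a 20 06 b7 f4) = 1c46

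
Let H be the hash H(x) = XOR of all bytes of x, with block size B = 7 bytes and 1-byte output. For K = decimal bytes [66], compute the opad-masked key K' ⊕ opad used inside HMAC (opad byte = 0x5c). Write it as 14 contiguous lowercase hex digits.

1e5c5c5c5c5c5c

Key decimal bytes [66] = 42 is 1 byte ≤ B = 7; zero-pad to 7 bytes: K' = 42 00 00 00 00 00 00.
XOR each byte with 0x5c: 42⊕5c=1e, 00⊕5c=5c, 00⊕5c=5c, 00⊕5c=5c, 00⊕5c=5c, 00⊕5c=5c, 00⊕5c=5c.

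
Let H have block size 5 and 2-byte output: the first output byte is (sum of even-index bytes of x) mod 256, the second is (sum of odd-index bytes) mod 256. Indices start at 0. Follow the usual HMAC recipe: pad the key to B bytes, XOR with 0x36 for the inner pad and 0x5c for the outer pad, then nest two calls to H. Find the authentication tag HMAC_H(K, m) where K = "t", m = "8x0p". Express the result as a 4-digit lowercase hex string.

Key "t" = 74 is 1 byte ≤ B = 5; zero-pad to 5 bytes: K' = 74 00 00 00 00.
K' ⊕ ipad = 42 36 36 36 36.  K' ⊕ opad = 28 5c 5c 5c 5c.
Inner input = (K'⊕ipad) ∥ m = 42 36 36 36 36 ∥ 38 78 30 70.
Inner hash: even-index sum = 406 mod 256 = 150; odd-index sum = 212 mod 256 = 212 → 96 d4.
Outer input = (K'⊕opad) ∥ inner = 28 5c 5c 5c 5c ∥ 96 d4.
Outer hash (tag): even-index sum = 436 mod 256 = 180; odd-index sum = 334 mod 256 = 78 → b4 4e.

b44e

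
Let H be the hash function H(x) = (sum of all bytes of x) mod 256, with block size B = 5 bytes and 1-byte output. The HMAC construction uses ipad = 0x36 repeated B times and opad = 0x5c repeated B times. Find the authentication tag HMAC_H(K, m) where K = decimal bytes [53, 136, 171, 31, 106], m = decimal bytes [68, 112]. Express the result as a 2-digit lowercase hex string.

Key decimal bytes [53, 136, 171, 31, 106] = 35 88 ab 1f 6a is exactly B = 5 bytes: K' = 35 88 ab 1f 6a.
K' ⊕ ipad = 03 be 9d 29 5c.  K' ⊕ opad = 69 d4 f7 43 36.
Inner input = (K'⊕ipad) ∥ m = 03 be 9d 29 5c ∥ 44 70.
Inner hash: sum = 3+190+157+41+92+68+112 = 663; mod 256 = 151 → 97.
Outer input = (K'⊕opad) ∥ inner = 69 d4 f7 43 36 ∥ 97.
Outer hash (tag): sum = 105+212+247+67+54+151 = 836; mod 256 = 68 → 44.

44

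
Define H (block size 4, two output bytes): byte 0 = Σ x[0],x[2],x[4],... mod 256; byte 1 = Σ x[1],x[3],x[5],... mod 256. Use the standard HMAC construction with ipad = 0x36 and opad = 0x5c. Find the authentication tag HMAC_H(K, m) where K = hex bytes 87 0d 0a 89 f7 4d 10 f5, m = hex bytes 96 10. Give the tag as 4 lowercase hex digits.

Key hex bytes 87 0d 0a 89 f7 4d 10 f5 is 8 bytes > B = 4, so hash it first: H(key) = 98 d8, then zero-pad to 4 bytes: K' = 98 d8 00 00.
K' ⊕ ipad = ae ee 36 36.  K' ⊕ opad = c4 84 5c 5c.
Inner input = (K'⊕ipad) ∥ m = ae ee 36 36 ∥ 96 10.
Inner hash: even-index sum = 378 mod 256 = 122; odd-index sum = 308 mod 256 = 52 → 7a 34.
Outer input = (K'⊕opad) ∥ inner = c4 84 5c 5c ∥ 7a 34.
Outer hash (tag): even-index sum = 410 mod 256 = 154; odd-index sum = 276 mod 256 = 20 → 9a 14.

9a14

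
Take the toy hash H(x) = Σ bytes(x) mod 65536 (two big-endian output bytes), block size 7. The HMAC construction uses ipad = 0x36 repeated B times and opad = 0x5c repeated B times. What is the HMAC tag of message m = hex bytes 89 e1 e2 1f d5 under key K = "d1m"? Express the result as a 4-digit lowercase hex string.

0316

Key "d1m" = 64 31 6d is 3 bytes ≤ B = 7; zero-pad to 7 bytes: K' = 64 31 6d 00 00 00 00.
K' ⊕ ipad = 52 07 5b 36 36 36 36.  K' ⊕ opad = 38 6d 31 5c 5c 5c 5c.
Inner input = (K'⊕ipad) ∥ m = 52 07 5b 36 36 36 36 ∥ 89 e1 e2 1f d5.
Inner hash: sum = 82+7+91+54+54+54+54+137+225+226+31+213 = 1228 → 04 cc.
Outer input = (K'⊕opad) ∥ inner = 38 6d 31 5c 5c 5c 5c ∥ 04 cc.
Outer hash (tag): sum = 56+109+49+92+92+92+92+4+204 = 790 → 03 16.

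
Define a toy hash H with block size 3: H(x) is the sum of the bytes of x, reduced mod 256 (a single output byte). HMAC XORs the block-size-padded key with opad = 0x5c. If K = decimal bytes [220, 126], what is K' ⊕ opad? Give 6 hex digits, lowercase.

80225c

Key decimal bytes [220, 126] = dc 7e is 2 bytes ≤ B = 3; zero-pad to 3 bytes: K' = dc 7e 00.
XOR each byte with 0x5c: dc⊕5c=80, 7e⊕5c=22, 00⊕5c=5c.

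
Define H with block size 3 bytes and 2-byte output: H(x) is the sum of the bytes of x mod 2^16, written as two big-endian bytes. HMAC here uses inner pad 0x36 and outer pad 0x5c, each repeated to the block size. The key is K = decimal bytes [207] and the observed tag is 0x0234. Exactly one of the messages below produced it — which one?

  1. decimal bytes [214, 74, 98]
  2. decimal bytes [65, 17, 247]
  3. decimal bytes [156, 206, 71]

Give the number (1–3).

Key decimal bytes [207] = cf is 1 byte ≤ B = 3; zero-pad to 3 bytes: K' = cf 00 00.
K' ⊕ ipad = f9 36 36; K' ⊕ opad = 93 5c 5c.
m1: inner = H(f9 36 36 d6 4a 62) = 02 e7; tag = H(93 5c 5c 02 e7) = 0234 ← matches
m2: inner = H(f9 36 36 41 11 f7) = 02 ae; tag = H(93 5c 5c 02 ae) = 01fb
m3: inner = H(f9 36 36 9c ce 47) = 03 16; tag = H(93 5c 5c 03 16) = 0164

1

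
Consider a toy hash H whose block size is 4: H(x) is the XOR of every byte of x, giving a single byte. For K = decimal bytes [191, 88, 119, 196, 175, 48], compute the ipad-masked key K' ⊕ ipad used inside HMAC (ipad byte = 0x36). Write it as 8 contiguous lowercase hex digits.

fd363636

Key decimal bytes [191, 88, 119, 196, 175, 48] = bf 58 77 c4 af 30 is 6 bytes > B = 4, so hash it first: H(key) = cb, then zero-pad to 4 bytes: K' = cb 00 00 00.
XOR each byte with 0x36: cb⊕36=fd, 00⊕36=36, 00⊕36=36, 00⊕36=36.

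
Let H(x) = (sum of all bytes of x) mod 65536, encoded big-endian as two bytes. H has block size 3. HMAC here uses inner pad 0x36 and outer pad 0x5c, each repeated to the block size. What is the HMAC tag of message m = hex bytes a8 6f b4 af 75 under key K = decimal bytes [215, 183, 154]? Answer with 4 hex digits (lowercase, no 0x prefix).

Key decimal bytes [215, 183, 154] = d7 b7 9a is exactly B = 3 bytes: K' = d7 b7 9a.
K' ⊕ ipad = e1 81 ac.  K' ⊕ opad = 8b eb c6.
Inner input = (K'⊕ipad) ∥ m = e1 81 ac ∥ a8 6f b4 af 75.
Inner hash: sum = 225+129+172+168+111+180+175+117 = 1277 → 04 fd.
Outer input = (K'⊕opad) ∥ inner = 8b eb c6 ∥ 04 fd.
Outer hash (tag): sum = 139+235+198+4+253 = 829 → 03 3d.

033d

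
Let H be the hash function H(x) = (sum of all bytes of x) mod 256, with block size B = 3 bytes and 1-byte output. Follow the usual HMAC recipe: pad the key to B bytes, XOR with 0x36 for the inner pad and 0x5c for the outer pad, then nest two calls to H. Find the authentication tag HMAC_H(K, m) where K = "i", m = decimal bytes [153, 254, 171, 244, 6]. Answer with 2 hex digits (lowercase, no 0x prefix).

Key "i" = 69 is 1 byte ≤ B = 3; zero-pad to 3 bytes: K' = 69 00 00.
K' ⊕ ipad = 5f 36 36.  K' ⊕ opad = 35 5c 5c.
Inner input = (K'⊕ipad) ∥ m = 5f 36 36 ∥ 99 fe ab f4 06.
Inner hash: sum = 95+54+54+153+254+171+244+6 = 1031; mod 256 = 7 → 07.
Outer input = (K'⊕opad) ∥ inner = 35 5c 5c ∥ 07.
Outer hash (tag): sum = 53+92+92+7 = 244 → f4.

f4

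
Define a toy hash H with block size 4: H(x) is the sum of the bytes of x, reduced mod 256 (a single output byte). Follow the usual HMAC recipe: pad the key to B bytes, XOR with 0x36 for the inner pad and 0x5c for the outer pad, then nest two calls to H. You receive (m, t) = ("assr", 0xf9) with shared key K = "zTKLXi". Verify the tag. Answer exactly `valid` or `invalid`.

valid

Key "zTKLXi" = 7a 54 4b 4c 58 69 is 6 bytes > B = 4, so hash it first: H(key) = 26, then zero-pad to 4 bytes: K' = 26 00 00 00.
K' ⊕ ipad = 10 36 36 36; K' ⊕ opad = 7a 5c 5c 5c.
Inner hash: sum = 16+54+54+54+97+115+115+114 = 619; mod 256 = 107 → 6b.
Outer hash (recomputed tag): sum = 122+92+92+92+107 = 505; mod 256 = 249 → f9.
Recomputed tag = f9; claimed = f9 → match.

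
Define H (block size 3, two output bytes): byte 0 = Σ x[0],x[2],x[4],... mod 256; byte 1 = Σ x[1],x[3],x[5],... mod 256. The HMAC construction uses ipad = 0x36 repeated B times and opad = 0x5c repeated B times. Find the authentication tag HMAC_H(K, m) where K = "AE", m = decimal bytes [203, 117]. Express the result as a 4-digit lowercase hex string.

b73b

Key "AE" = 41 45 is 2 bytes ≤ B = 3; zero-pad to 3 bytes: K' = 41 45 00.
K' ⊕ ipad = 77 73 36.  K' ⊕ opad = 1d 19 5c.
Inner input = (K'⊕ipad) ∥ m = 77 73 36 ∥ cb 75.
Inner hash: even-index sum = 290 mod 256 = 34; odd-index sum = 318 mod 256 = 62 → 22 3e.
Outer input = (K'⊕opad) ∥ inner = 1d 19 5c ∥ 22 3e.
Outer hash (tag): even-index sum = 183 mod 256 = 183; odd-index sum = 59 mod 256 = 59 → b7 3b.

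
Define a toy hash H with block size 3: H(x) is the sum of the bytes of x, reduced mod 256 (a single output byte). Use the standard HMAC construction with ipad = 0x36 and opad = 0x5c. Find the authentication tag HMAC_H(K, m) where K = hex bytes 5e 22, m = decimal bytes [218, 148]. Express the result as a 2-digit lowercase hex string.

fc

Key hex bytes 5e 22 is 2 bytes ≤ B = 3; zero-pad to 3 bytes: K' = 5e 22 00.
K' ⊕ ipad = 68 14 36.  K' ⊕ opad = 02 7e 5c.
Inner input = (K'⊕ipad) ∥ m = 68 14 36 ∥ da 94.
Inner hash: sum = 104+20+54+218+148 = 544; mod 256 = 32 → 20.
Outer input = (K'⊕opad) ∥ inner = 02 7e 5c ∥ 20.
Outer hash (tag): sum = 2+126+92+32 = 252 → fc.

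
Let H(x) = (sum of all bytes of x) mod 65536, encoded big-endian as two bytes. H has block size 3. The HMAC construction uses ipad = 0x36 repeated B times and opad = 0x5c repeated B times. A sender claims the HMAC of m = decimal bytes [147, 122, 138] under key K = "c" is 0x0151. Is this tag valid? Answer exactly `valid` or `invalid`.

valid

Key "c" = 63 is 1 byte ≤ B = 3; zero-pad to 3 bytes: K' = 63 00 00.
K' ⊕ ipad = 55 36 36; K' ⊕ opad = 3f 5c 5c.
Inner hash: sum = 85+54+54+147+122+138 = 600 → 02 58.
Outer hash (recomputed tag): sum = 63+92+92+2+88 = 337 → 01 51.
Recomputed tag = 0151; claimed = 0151 → match.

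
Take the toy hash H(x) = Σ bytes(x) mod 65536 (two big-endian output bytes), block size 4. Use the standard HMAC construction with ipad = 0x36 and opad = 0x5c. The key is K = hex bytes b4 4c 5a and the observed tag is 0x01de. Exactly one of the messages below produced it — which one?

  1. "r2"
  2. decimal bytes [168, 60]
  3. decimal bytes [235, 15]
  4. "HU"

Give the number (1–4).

Key hex bytes b4 4c 5a is 3 bytes ≤ B = 4; zero-pad to 4 bytes: K' = b4 4c 5a 00.
K' ⊕ ipad = 82 7a 6c 36; K' ⊕ opad = e8 10 06 5c.
m1: inner = H(82 7a 6c 36 72 32) = 02 42; tag = H(e8 10 06 5c 02 42) = 019e
m2: inner = H(82 7a 6c 36 a8 3c) = 02 82; tag = H(e8 10 06 5c 02 82) = 01de ← matches
m3: inner = H(82 7a 6c 36 eb 0f) = 02 98; tag = H(e8 10 06 5c 02 98) = 01f4
m4: inner = H(82 7a 6c 36 48 55) = 02 3b; tag = H(e8 10 06 5c 02 3b) = 0197

2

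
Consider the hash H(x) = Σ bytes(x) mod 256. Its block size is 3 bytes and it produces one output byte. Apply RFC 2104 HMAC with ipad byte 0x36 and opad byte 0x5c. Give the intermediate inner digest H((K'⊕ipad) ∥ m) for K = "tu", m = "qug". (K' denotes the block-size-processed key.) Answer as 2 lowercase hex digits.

Key "tu" = 74 75 is 2 bytes ≤ B = 3; zero-pad to 3 bytes: K' = 74 75 00.
K' ⊕ ipad = 42 43 36.
Inner input = 42 43 36 ∥ 71 75 67.
Inner hash: sum = 66+67+54+113+117+103 = 520; mod 256 = 8 → 08.

08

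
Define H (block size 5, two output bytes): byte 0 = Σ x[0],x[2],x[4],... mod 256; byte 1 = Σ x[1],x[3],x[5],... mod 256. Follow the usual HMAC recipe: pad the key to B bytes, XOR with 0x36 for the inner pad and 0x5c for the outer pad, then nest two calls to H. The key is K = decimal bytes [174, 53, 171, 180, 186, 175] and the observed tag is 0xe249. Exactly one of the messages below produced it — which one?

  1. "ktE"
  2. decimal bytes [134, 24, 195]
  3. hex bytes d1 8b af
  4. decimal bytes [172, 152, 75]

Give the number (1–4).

4

Key decimal bytes [174, 53, 171, 180, 186, 175] = ae 35 ab b4 ba af is 6 bytes > B = 5, so hash it first: H(key) = 13 98, then zero-pad to 5 bytes: K' = 13 98 00 00 00.
K' ⊕ ipad = 25 ae 36 36 36; K' ⊕ opad = 4f c4 5c 5c 5c.
m1: inner = H(25 ae 36 36 36 6b 74 45) = 05 94; tag = H(4f c4 5c 5c 5c 05 94) = 9b25
m2: inner = H(25 ae 36 36 36 86 18 c3) = a9 2d; tag = H(4f c4 5c 5c 5c a9 2d) = 34c9
m3: inner = H(25 ae 36 36 36 d1 8b af) = 1c 64; tag = H(4f c4 5c 5c 5c 1c 64) = 6b3c
m4: inner = H(25 ae 36 36 36 ac 98 4b) = 29 db; tag = H(4f c4 5c 5c 5c 29 db) = e249 ← matches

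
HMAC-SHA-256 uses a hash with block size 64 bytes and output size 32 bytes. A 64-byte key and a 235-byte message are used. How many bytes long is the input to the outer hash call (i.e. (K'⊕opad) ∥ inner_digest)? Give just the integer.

Key is 64 ≤ 64 bytes, zero-padded: |K'| = 64.
Outer input = (K'⊕opad) ∥ H(inner) → 64 + 32 = 96 bytes.

96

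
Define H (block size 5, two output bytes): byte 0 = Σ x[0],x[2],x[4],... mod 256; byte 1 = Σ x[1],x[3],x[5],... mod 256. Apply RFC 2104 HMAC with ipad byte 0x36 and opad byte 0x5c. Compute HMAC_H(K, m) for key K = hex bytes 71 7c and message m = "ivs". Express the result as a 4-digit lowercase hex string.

Key hex bytes 71 7c is 2 bytes ≤ B = 5; zero-pad to 5 bytes: K' = 71 7c 00 00 00.
K' ⊕ ipad = 47 4a 36 36 36.  K' ⊕ opad = 2d 20 5c 5c 5c.
Inner input = (K'⊕ipad) ∥ m = 47 4a 36 36 36 ∥ 69 76 73.
Inner hash: even-index sum = 297 mod 256 = 41; odd-index sum = 348 mod 256 = 92 → 29 5c.
Outer input = (K'⊕opad) ∥ inner = 2d 20 5c 5c 5c ∥ 29 5c.
Outer hash (tag): even-index sum = 321 mod 256 = 65; odd-index sum = 165 mod 256 = 165 → 41 a5.

41a5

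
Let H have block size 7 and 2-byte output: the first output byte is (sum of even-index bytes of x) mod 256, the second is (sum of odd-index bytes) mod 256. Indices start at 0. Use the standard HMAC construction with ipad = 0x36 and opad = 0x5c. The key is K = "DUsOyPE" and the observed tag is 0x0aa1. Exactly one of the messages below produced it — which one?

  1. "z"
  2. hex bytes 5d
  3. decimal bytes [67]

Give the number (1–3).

Key "DUsOyPE" = 44 55 73 4f 79 50 45 is exactly B = 7 bytes: K' = 44 55 73 4f 79 50 45.
K' ⊕ ipad = 72 63 45 79 4f 66 73; K' ⊕ opad = 18 09 2f 13 25 0c 19.
m1: inner = H(72 63 45 79 4f 66 73 7a) = 79 bc; tag = H(18 09 2f 13 25 0c 19 79 bc) = 41a1
m2: inner = H(72 63 45 79 4f 66 73 5d) = 79 9f; tag = H(18 09 2f 13 25 0c 19 79 9f) = 24a1
m3: inner = H(72 63 45 79 4f 66 73 43) = 79 85; tag = H(18 09 2f 13 25 0c 19 79 85) = 0aa1 ← matches

3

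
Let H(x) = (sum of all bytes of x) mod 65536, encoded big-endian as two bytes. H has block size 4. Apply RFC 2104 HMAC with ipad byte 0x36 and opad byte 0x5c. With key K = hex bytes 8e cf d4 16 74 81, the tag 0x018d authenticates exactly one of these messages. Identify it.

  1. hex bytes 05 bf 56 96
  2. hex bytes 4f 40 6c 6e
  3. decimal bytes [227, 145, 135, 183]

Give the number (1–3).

Key hex bytes 8e cf d4 16 74 81 is 6 bytes > B = 4, so hash it first: H(key) = 03 3c, then zero-pad to 4 bytes: K' = 03 3c 00 00.
K' ⊕ ipad = 35 0a 36 36; K' ⊕ opad = 5f 60 5c 5c.
m1: inner = H(35 0a 36 36 05 bf 56 96) = 02 5b; tag = H(5f 60 5c 5c 02 5b) = 01d4
m2: inner = H(35 0a 36 36 4f 40 6c 6e) = 02 14; tag = H(5f 60 5c 5c 02 14) = 018d ← matches
m3: inner = H(35 0a 36 36 e3 91 87 b7) = 03 5d; tag = H(5f 60 5c 5c 03 5d) = 01d7

2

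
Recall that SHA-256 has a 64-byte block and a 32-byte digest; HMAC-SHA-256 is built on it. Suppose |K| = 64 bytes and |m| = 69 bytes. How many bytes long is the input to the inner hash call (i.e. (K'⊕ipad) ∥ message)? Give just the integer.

133

Key is 64 ≤ 64 bytes, zero-padded: |K'| = 64.
Inner input = (K'⊕ipad) ∥ m → 64 + 69 = 133 bytes.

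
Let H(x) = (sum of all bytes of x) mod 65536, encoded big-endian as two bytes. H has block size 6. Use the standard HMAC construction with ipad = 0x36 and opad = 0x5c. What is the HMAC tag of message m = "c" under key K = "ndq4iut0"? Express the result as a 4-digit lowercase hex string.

Key "ndq4iut0" = 6e 64 71 34 69 75 74 30 is 8 bytes > B = 6, so hash it first: H(key) = 02 f9, then zero-pad to 6 bytes: K' = 02 f9 00 00 00 00.
K' ⊕ ipad = 34 cf 36 36 36 36.  K' ⊕ opad = 5e a5 5c 5c 5c 5c.
Inner input = (K'⊕ipad) ∥ m = 34 cf 36 36 36 36 ∥ 63.
Inner hash: sum = 52+207+54+54+54+54+99 = 574 → 02 3e.
Outer input = (K'⊕opad) ∥ inner = 5e a5 5c 5c 5c 5c ∥ 02 3e.
Outer hash (tag): sum = 94+165+92+92+92+92+2+62 = 691 → 02 b3.

02b3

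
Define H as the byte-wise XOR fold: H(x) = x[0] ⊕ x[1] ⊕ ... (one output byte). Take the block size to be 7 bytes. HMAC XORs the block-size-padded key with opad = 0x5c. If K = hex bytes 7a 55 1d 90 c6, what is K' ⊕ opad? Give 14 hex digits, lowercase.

Key hex bytes 7a 55 1d 90 c6 is 5 bytes ≤ B = 7; zero-pad to 7 bytes: K' = 7a 55 1d 90 c6 00 00.
XOR each byte with 0x5c: 7a⊕5c=26, 55⊕5c=09, 1d⊕5c=41, 90⊕5c=cc, c6⊕5c=9a, 00⊕5c=5c, 00⊕5c=5c.

260941cc9a5c5c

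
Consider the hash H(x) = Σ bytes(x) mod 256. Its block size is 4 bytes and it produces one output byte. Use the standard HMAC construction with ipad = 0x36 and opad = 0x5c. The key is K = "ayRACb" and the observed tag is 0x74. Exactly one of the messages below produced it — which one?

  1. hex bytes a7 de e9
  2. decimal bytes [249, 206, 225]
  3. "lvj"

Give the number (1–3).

3

Key "ayRACb" = 61 79 52 41 43 62 is 6 bytes > B = 4, so hash it first: H(key) = 12, then zero-pad to 4 bytes: K' = 12 00 00 00.
K' ⊕ ipad = 24 36 36 36; K' ⊕ opad = 4e 5c 5c 5c.
m1: inner = H(24 36 36 36 a7 de e9) = 34; tag = H(4e 5c 5c 5c 34) = 96
m2: inner = H(24 36 36 36 f9 ce e1) = 6e; tag = H(4e 5c 5c 5c 6e) = d0
m3: inner = H(24 36 36 36 6c 76 6a) = 12; tag = H(4e 5c 5c 5c 12) = 74 ← matches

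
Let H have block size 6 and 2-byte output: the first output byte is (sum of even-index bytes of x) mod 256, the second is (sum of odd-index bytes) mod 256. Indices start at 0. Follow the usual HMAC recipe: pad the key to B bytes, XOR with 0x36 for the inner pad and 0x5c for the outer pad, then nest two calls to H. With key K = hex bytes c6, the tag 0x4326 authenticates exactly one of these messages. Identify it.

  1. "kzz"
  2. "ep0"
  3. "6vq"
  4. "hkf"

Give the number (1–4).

2

Key hex bytes c6 is 1 byte ≤ B = 6; zero-pad to 6 bytes: K' = c6 00 00 00 00 00.
K' ⊕ ipad = f0 36 36 36 36 36; K' ⊕ opad = 9a 5c 5c 5c 5c 5c.
m1: inner = H(f0 36 36 36 36 36 6b 7a 7a) = 41 1c; tag = H(9a 5c 5c 5c 5c 5c 41 1c) = 9330
m2: inner = H(f0 36 36 36 36 36 65 70 30) = f1 12; tag = H(9a 5c 5c 5c 5c 5c f1 12) = 4326 ← matches
m3: inner = H(f0 36 36 36 36 36 36 76 71) = 03 18; tag = H(9a 5c 5c 5c 5c 5c 03 18) = 552c
m4: inner = H(f0 36 36 36 36 36 68 6b 66) = 2a 0d; tag = H(9a 5c 5c 5c 5c 5c 2a 0d) = 7c21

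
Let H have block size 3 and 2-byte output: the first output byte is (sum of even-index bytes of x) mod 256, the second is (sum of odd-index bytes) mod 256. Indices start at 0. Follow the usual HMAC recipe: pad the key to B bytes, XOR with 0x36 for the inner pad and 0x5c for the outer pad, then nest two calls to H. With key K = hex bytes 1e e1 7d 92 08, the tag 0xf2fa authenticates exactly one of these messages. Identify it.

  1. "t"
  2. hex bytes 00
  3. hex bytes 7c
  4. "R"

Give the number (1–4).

4

Key hex bytes 1e e1 7d 92 08 is 5 bytes > B = 3, so hash it first: H(key) = a3 73, then zero-pad to 3 bytes: K' = a3 73 00.
K' ⊕ ipad = 95 45 36; K' ⊕ opad = ff 2f 5c.
m1: inner = H(95 45 36 74) = cb b9; tag = H(ff 2f 5c cb b9) = 14fa
m2: inner = H(95 45 36 00) = cb 45; tag = H(ff 2f 5c cb 45) = a0fa
m3: inner = H(95 45 36 7c) = cb c1; tag = H(ff 2f 5c cb c1) = 1cfa
m4: inner = H(95 45 36 52) = cb 97; tag = H(ff 2f 5c cb 97) = f2fa ← matches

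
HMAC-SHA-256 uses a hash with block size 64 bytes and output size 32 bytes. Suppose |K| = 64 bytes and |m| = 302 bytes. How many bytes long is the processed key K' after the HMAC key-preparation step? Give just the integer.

Key is 64 ≤ 64 bytes, zero-padded: |K'| = 64.

64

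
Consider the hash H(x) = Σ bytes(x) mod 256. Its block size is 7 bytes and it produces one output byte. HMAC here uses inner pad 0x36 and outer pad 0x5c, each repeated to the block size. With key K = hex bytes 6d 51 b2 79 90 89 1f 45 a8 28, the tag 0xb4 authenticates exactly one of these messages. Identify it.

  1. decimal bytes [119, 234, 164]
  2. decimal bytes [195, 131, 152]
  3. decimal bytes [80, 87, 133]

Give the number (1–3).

Key hex bytes 6d 51 b2 79 90 89 1f 45 a8 28 is 10 bytes > B = 7, so hash it first: H(key) = 36, then zero-pad to 7 bytes: K' = 36 00 00 00 00 00 00.
K' ⊕ ipad = 00 36 36 36 36 36 36; K' ⊕ opad = 6a 5c 5c 5c 5c 5c 5c.
m1: inner = H(00 36 36 36 36 36 36 77 ea a4) = 49; tag = H(6a 5c 5c 5c 5c 5c 5c 49) = db
m2: inner = H(00 36 36 36 36 36 36 c3 83 98) = 22; tag = H(6a 5c 5c 5c 5c 5c 5c 22) = b4 ← matches
m3: inner = H(00 36 36 36 36 36 36 50 57 85) = 70; tag = H(6a 5c 5c 5c 5c 5c 5c 70) = 02

2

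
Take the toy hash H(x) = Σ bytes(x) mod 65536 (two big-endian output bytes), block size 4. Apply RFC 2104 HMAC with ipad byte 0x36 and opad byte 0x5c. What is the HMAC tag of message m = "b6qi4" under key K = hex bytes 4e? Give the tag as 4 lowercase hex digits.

Key hex bytes 4e is 1 byte ≤ B = 4; zero-pad to 4 bytes: K' = 4e 00 00 00.
K' ⊕ ipad = 78 36 36 36.  K' ⊕ opad = 12 5c 5c 5c.
Inner input = (K'⊕ipad) ∥ m = 78 36 36 36 ∥ 62 36 71 69 34.
Inner hash: sum = 120+54+54+54+98+54+113+105+52 = 704 → 02 c0.
Outer input = (K'⊕opad) ∥ inner = 12 5c 5c 5c ∥ 02 c0.
Outer hash (tag): sum = 18+92+92+92+2+192 = 488 → 01 e8.

01e8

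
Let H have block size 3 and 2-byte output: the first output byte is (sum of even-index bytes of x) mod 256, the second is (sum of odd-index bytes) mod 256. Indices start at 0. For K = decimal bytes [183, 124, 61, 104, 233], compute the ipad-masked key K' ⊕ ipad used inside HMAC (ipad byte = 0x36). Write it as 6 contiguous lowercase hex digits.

ebd236

Key decimal bytes [183, 124, 61, 104, 233] = b7 7c 3d 68 e9 is 5 bytes > B = 3, so hash it first: H(key) = dd e4, then zero-pad to 3 bytes: K' = dd e4 00.
XOR each byte with 0x36: dd⊕36=eb, e4⊕36=d2, 00⊕36=36.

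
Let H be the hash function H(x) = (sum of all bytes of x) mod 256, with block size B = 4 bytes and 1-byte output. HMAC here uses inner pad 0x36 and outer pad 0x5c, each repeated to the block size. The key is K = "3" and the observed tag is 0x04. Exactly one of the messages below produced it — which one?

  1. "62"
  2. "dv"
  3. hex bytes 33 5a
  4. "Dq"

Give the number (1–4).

2

Key "3" = 33 is 1 byte ≤ B = 4; zero-pad to 4 bytes: K' = 33 00 00 00.
K' ⊕ ipad = 05 36 36 36; K' ⊕ opad = 6f 5c 5c 5c.
m1: inner = H(05 36 36 36 36 32) = 0f; tag = H(6f 5c 5c 5c 0f) = 92
m2: inner = H(05 36 36 36 64 76) = 81; tag = H(6f 5c 5c 5c 81) = 04 ← matches
m3: inner = H(05 36 36 36 33 5a) = 34; tag = H(6f 5c 5c 5c 34) = b7
m4: inner = H(05 36 36 36 44 71) = 5c; tag = H(6f 5c 5c 5c 5c) = df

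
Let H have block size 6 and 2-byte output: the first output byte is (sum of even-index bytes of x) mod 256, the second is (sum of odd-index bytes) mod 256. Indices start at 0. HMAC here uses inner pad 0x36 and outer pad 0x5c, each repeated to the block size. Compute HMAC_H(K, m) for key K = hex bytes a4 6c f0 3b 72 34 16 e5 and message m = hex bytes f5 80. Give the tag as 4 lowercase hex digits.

8336

Key hex bytes a4 6c f0 3b 72 34 16 e5 is 8 bytes > B = 6, so hash it first: H(key) = 1c c0, then zero-pad to 6 bytes: K' = 1c c0 00 00 00 00.
K' ⊕ ipad = 2a f6 36 36 36 36.  K' ⊕ opad = 40 9c 5c 5c 5c 5c.
Inner input = (K'⊕ipad) ∥ m = 2a f6 36 36 36 36 ∥ f5 80.
Inner hash: even-index sum = 395 mod 256 = 139; odd-index sum = 482 mod 256 = 226 → 8b e2.
Outer input = (K'⊕opad) ∥ inner = 40 9c 5c 5c 5c 5c ∥ 8b e2.
Outer hash (tag): even-index sum = 387 mod 256 = 131; odd-index sum = 566 mod 256 = 54 → 83 36.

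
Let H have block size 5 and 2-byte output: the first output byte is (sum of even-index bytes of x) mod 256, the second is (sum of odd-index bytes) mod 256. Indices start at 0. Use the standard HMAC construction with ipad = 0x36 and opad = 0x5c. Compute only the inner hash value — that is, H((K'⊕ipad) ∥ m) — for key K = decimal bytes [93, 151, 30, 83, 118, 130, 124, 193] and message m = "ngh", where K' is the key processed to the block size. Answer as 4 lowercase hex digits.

Key decimal bytes [93, 151, 30, 83, 118, 130, 124, 193] = 5d 97 1e 53 76 82 7c c1 is 8 bytes > B = 5, so hash it first: H(key) = 6d 2d, then zero-pad to 5 bytes: K' = 6d 2d 00 00 00.
K' ⊕ ipad = 5b 1b 36 36 36.
Inner input = 5b 1b 36 36 36 ∥ 6e 67 68.
Inner hash: even-index sum = 302 mod 256 = 46; odd-index sum = 295 mod 256 = 39 → 2e 27.

2e27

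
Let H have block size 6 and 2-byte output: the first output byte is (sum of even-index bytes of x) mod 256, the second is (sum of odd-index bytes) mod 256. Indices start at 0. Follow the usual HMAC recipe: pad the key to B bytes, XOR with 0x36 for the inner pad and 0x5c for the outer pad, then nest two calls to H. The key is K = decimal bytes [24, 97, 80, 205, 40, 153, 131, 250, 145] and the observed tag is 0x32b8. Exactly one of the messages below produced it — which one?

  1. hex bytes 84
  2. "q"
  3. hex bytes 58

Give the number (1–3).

Key decimal bytes [24, 97, 80, 205, 40, 153, 131, 250, 145] = 18 61 50 cd 28 99 83 fa 91 is 9 bytes > B = 6, so hash it first: H(key) = a4 c1, then zero-pad to 6 bytes: K' = a4 c1 00 00 00 00.
K' ⊕ ipad = 92 f7 36 36 36 36; K' ⊕ opad = f8 9d 5c 5c 5c 5c.
m1: inner = H(92 f7 36 36 36 36 84) = 82 63; tag = H(f8 9d 5c 5c 5c 5c 82 63) = 32b8 ← matches
m2: inner = H(92 f7 36 36 36 36 71) = 6f 63; tag = H(f8 9d 5c 5c 5c 5c 6f 63) = 1fb8
m3: inner = H(92 f7 36 36 36 36 58) = 56 63; tag = H(f8 9d 5c 5c 5c 5c 56 63) = 06b8

1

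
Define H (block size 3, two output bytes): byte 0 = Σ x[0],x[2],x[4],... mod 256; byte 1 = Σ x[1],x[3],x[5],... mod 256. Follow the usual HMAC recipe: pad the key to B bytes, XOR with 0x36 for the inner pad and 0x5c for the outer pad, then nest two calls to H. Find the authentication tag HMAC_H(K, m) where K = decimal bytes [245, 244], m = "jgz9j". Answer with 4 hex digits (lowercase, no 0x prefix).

1541

Key decimal bytes [245, 244] = f5 f4 is 2 bytes ≤ B = 3; zero-pad to 3 bytes: K' = f5 f4 00.
K' ⊕ ipad = c3 c2 36.  K' ⊕ opad = a9 a8 5c.
Inner input = (K'⊕ipad) ∥ m = c3 c2 36 ∥ 6a 67 7a 39 6a.
Inner hash: even-index sum = 409 mod 256 = 153; odd-index sum = 528 mod 256 = 16 → 99 10.
Outer input = (K'⊕opad) ∥ inner = a9 a8 5c ∥ 99 10.
Outer hash (tag): even-index sum = 277 mod 256 = 21; odd-index sum = 321 mod 256 = 65 → 15 41.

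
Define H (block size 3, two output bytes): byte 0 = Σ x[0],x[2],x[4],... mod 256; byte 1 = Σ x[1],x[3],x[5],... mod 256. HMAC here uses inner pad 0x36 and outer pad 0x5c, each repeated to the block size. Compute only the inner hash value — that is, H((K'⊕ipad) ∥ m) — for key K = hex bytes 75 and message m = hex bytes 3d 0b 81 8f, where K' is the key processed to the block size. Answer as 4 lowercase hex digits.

Key hex bytes 75 is 1 byte ≤ B = 3; zero-pad to 3 bytes: K' = 75 00 00.
K' ⊕ ipad = 43 36 36.
Inner input = 43 36 36 ∥ 3d 0b 81 8f.
Inner hash: even-index sum = 275 mod 256 = 19; odd-index sum = 244 mod 256 = 244 → 13 f4.

13f4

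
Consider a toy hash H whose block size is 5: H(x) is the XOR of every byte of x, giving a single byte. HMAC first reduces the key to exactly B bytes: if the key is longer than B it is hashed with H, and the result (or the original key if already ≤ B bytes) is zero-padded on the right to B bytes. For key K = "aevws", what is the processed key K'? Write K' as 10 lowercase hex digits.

Key "aevws" = 61 65 76 77 73 is exactly B = 5 bytes: K' = 61 65 76 77 73.

6165767773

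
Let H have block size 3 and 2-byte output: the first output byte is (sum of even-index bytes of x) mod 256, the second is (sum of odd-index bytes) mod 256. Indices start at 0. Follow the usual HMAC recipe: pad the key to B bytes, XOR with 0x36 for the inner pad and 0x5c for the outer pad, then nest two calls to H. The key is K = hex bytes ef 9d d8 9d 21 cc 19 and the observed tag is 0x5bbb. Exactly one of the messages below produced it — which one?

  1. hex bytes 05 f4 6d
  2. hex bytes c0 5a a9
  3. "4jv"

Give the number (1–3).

Key hex bytes ef 9d d8 9d 21 cc 19 is 7 bytes > B = 3, so hash it first: H(key) = 01 06, then zero-pad to 3 bytes: K' = 01 06 00.
K' ⊕ ipad = 37 30 36; K' ⊕ opad = 5d 5a 5c.
m1: inner = H(37 30 36 05 f4 6d) = 61 a2; tag = H(5d 5a 5c 61 a2) = 5bbb ← matches
m2: inner = H(37 30 36 c0 5a a9) = c7 99; tag = H(5d 5a 5c c7 99) = 5221
m3: inner = H(37 30 36 34 6a 76) = d7 da; tag = H(5d 5a 5c d7 da) = 9331

1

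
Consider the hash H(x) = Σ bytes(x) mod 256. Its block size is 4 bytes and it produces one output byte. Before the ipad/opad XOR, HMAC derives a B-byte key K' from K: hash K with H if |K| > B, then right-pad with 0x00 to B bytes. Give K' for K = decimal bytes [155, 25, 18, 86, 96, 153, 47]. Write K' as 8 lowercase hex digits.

|K| = 7 > B = 4, so first hash the key.
H(K): sum = 155+25+18+86+96+153+47 = 580; mod 256 = 68 → 44.
Zero-pad H(K) = 44 to 4 bytes: K' = 44 00 00 00.

44000000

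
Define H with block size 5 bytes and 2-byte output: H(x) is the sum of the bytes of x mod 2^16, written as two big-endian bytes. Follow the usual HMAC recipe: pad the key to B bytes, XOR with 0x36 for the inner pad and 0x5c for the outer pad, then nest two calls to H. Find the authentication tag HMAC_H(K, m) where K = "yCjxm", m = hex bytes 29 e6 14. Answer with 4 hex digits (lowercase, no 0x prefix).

01bd

Key "yCjxm" = 79 43 6a 78 6d is exactly B = 5 bytes: K' = 79 43 6a 78 6d.
K' ⊕ ipad = 4f 75 5c 4e 5b.  K' ⊕ opad = 25 1f 36 24 31.
Inner input = (K'⊕ipad) ∥ m = 4f 75 5c 4e 5b ∥ 29 e6 14.
Inner hash: sum = 79+117+92+78+91+41+230+20 = 748 → 02 ec.
Outer input = (K'⊕opad) ∥ inner = 25 1f 36 24 31 ∥ 02 ec.
Outer hash (tag): sum = 37+31+54+36+49+2+236 = 445 → 01 bd.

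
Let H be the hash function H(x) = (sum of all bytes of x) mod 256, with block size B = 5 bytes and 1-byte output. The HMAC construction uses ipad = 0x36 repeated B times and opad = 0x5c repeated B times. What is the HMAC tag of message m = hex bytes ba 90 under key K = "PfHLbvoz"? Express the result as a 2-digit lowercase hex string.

Key "PfHLbvoz" = 50 66 48 4c 62 76 6f 7a is 8 bytes > B = 5, so hash it first: H(key) = 0b, then zero-pad to 5 bytes: K' = 0b 00 00 00 00.
K' ⊕ ipad = 3d 36 36 36 36.  K' ⊕ opad = 57 5c 5c 5c 5c.
Inner input = (K'⊕ipad) ∥ m = 3d 36 36 36 36 ∥ ba 90.
Inner hash: sum = 61+54+54+54+54+186+144 = 607; mod 256 = 95 → 5f.
Outer input = (K'⊕opad) ∥ inner = 57 5c 5c 5c 5c ∥ 5f.
Outer hash (tag): sum = 87+92+92+92+92+95 = 550; mod 256 = 38 → 26.

26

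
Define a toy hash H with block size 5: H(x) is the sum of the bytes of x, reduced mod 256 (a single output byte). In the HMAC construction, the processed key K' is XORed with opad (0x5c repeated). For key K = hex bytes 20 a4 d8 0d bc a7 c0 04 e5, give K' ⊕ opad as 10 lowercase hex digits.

Key hex bytes 20 a4 d8 0d bc a7 c0 04 e5 is 9 bytes > B = 5, so hash it first: H(key) = b5, then zero-pad to 5 bytes: K' = b5 00 00 00 00.
XOR each byte with 0x5c: b5⊕5c=e9, 00⊕5c=5c, 00⊕5c=5c, 00⊕5c=5c, 00⊕5c=5c.

e95c5c5c5c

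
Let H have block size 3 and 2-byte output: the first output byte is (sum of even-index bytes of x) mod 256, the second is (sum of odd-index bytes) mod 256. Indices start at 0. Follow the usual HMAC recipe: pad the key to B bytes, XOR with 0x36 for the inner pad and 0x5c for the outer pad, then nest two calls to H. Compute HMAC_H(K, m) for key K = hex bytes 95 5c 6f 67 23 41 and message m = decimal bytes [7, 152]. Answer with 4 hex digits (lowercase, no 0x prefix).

1037

Key hex bytes 95 5c 6f 67 23 41 is 6 bytes > B = 3, so hash it first: H(key) = 27 04, then zero-pad to 3 bytes: K' = 27 04 00.
K' ⊕ ipad = 11 32 36.  K' ⊕ opad = 7b 58 5c.
Inner input = (K'⊕ipad) ∥ m = 11 32 36 ∥ 07 98.
Inner hash: even-index sum = 223 mod 256 = 223; odd-index sum = 57 mod 256 = 57 → df 39.
Outer input = (K'⊕opad) ∥ inner = 7b 58 5c ∥ df 39.
Outer hash (tag): even-index sum = 272 mod 256 = 16; odd-index sum = 311 mod 256 = 55 → 10 37.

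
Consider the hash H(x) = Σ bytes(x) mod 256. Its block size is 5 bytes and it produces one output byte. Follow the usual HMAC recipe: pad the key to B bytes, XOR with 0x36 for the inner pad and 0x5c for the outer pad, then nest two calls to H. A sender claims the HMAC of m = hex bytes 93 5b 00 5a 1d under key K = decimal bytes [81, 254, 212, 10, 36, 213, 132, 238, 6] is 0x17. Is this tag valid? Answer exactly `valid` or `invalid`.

Key decimal bytes [81, 254, 212, 10, 36, 213, 132, 238, 6] = 51 fe d4 0a 24 d5 84 ee 06 is 9 bytes > B = 5, so hash it first: H(key) = 9e, then zero-pad to 5 bytes: K' = 9e 00 00 00 00.
K' ⊕ ipad = a8 36 36 36 36; K' ⊕ opad = c2 5c 5c 5c 5c.
Inner hash: sum = 168+54+54+54+54+147+91+0+90+29 = 741; mod 256 = 229 → e5.
Outer hash (recomputed tag): sum = 194+92+92+92+92+229 = 791; mod 256 = 23 → 17.
Recomputed tag = 17; claimed = 17 → match.

valid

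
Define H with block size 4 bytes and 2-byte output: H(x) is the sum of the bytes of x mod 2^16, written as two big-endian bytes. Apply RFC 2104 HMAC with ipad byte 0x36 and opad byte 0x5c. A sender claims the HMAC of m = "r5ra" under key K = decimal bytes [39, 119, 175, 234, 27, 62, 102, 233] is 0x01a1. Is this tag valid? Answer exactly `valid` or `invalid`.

valid

Key decimal bytes [39, 119, 175, 234, 27, 62, 102, 233] = 27 77 af ea 1b 3e 66 e9 is 8 bytes > B = 4, so hash it first: H(key) = 03 df, then zero-pad to 4 bytes: K' = 03 df 00 00.
K' ⊕ ipad = 35 e9 36 36; K' ⊕ opad = 5f 83 5c 5c.
Inner hash: sum = 53+233+54+54+114+53+114+97 = 772 → 03 04.
Outer hash (recomputed tag): sum = 95+131+92+92+3+4 = 417 → 01 a1.
Recomputed tag = 01a1; claimed = 01a1 → match.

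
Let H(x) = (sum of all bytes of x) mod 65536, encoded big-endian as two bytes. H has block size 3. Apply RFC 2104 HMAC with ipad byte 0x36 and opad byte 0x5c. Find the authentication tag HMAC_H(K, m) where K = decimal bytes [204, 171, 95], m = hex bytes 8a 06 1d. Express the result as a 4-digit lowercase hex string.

0239

Key decimal bytes [204, 171, 95] = cc ab 5f is exactly B = 3 bytes: K' = cc ab 5f.
K' ⊕ ipad = fa 9d 69.  K' ⊕ opad = 90 f7 03.
Inner input = (K'⊕ipad) ∥ m = fa 9d 69 ∥ 8a 06 1d.
Inner hash: sum = 250+157+105+138+6+29 = 685 → 02 ad.
Outer input = (K'⊕opad) ∥ inner = 90 f7 03 ∥ 02 ad.
Outer hash (tag): sum = 144+247+3+2+173 = 569 → 02 39.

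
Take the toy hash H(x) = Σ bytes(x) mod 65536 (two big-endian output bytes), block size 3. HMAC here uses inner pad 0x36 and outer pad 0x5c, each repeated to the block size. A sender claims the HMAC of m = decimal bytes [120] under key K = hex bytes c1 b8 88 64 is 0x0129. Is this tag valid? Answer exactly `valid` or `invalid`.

Key hex bytes c1 b8 88 64 is 4 bytes > B = 3, so hash it first: H(key) = 02 65, then zero-pad to 3 bytes: K' = 02 65 00.
K' ⊕ ipad = 34 53 36; K' ⊕ opad = 5e 39 5c.
Inner hash: sum = 52+83+54+120 = 309 → 01 35.
Outer hash (recomputed tag): sum = 94+57+92+1+53 = 297 → 01 29.
Recomputed tag = 0129; claimed = 0129 → match.

valid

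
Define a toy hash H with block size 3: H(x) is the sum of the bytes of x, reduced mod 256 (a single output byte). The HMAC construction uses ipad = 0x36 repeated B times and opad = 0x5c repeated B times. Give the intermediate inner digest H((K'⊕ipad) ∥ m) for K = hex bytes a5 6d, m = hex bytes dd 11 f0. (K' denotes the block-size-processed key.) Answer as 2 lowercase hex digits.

02

Key hex bytes a5 6d is 2 bytes ≤ B = 3; zero-pad to 3 bytes: K' = a5 6d 00.
K' ⊕ ipad = 93 5b 36.
Inner input = 93 5b 36 ∥ dd 11 f0.
Inner hash: sum = 147+91+54+221+17+240 = 770; mod 256 = 2 → 02.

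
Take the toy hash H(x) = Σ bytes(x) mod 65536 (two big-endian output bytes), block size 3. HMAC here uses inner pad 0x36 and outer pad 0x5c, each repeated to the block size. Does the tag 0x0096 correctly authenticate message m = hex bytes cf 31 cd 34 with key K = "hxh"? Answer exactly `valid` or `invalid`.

Key "hxh" = 68 78 68 is exactly B = 3 bytes: K' = 68 78 68.
K' ⊕ ipad = 5e 4e 5e; K' ⊕ opad = 34 24 34.
Inner hash: sum = 94+78+94+207+49+205+52 = 779 → 03 0b.
Outer hash (recomputed tag): sum = 52+36+52+3+11 = 154 → 00 9a.
Recomputed tag = 009a; claimed = 0096 → mismatch.

invalid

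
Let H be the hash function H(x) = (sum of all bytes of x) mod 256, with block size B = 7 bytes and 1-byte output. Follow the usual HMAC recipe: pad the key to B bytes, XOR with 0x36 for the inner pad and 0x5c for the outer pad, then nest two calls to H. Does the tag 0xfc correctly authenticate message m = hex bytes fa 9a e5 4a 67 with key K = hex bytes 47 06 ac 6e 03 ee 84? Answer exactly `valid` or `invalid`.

Key hex bytes 47 06 ac 6e 03 ee 84 is exactly B = 7 bytes: K' = 47 06 ac 6e 03 ee 84.
K' ⊕ ipad = 71 30 9a 58 35 d8 b2; K' ⊕ opad = 1b 5a f0 32 5f b2 d8.
Inner hash: sum = 113+48+154+88+53+216+178+250+154+229+74+103 = 1660; mod 256 = 124 → 7c.
Outer hash (recomputed tag): sum = 27+90+240+50+95+178+216+124 = 1020; mod 256 = 252 → fc.
Recomputed tag = fc; claimed = fc → match.

valid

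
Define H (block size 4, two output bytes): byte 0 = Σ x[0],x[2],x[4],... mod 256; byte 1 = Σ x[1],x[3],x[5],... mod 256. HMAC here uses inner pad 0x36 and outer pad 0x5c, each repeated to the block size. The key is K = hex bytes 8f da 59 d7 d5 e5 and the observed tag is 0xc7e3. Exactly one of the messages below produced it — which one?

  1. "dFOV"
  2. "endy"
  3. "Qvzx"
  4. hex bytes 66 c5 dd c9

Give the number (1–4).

2

Key hex bytes 8f da 59 d7 d5 e5 is 6 bytes > B = 4, so hash it first: H(key) = bd 96, then zero-pad to 4 bytes: K' = bd 96 00 00.
K' ⊕ ipad = 8b a0 36 36; K' ⊕ opad = e1 ca 5c 5c.
m1: inner = H(8b a0 36 36 64 46 4f 56) = 74 72; tag = H(e1 ca 5c 5c 74 72) = b198
m2: inner = H(8b a0 36 36 65 6e 64 79) = 8a bd; tag = H(e1 ca 5c 5c 8a bd) = c7e3 ← matches
m3: inner = H(8b a0 36 36 51 76 7a 78) = 8c c4; tag = H(e1 ca 5c 5c 8c c4) = c9ea
m4: inner = H(8b a0 36 36 66 c5 dd c9) = 04 64; tag = H(e1 ca 5c 5c 04 64) = 418a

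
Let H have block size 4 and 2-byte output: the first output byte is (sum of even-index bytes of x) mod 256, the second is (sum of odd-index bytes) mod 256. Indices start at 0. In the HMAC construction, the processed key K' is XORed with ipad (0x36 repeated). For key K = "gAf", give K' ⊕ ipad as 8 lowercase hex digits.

Key "gAf" = 67 41 66 is 3 bytes ≤ B = 4; zero-pad to 4 bytes: K' = 67 41 66 00.
XOR each byte with 0x36: 67⊕36=51, 41⊕36=77, 66⊕36=50, 00⊕36=36.

51775036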